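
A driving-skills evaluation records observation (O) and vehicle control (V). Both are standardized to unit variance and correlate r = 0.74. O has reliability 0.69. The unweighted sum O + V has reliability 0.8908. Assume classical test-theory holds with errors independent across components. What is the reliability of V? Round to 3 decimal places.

Var(O+V) = 2 + 2·0.74 = 3.480.
True-score variance = ρ_O + ρ_V + 2·0.74, so 0.8908 = (0.69 + ρ_V + 1.48) / 3.480.
ρ_V = 0.8908·3.480 − 0.69 − 1.48 = 0.930.

0.930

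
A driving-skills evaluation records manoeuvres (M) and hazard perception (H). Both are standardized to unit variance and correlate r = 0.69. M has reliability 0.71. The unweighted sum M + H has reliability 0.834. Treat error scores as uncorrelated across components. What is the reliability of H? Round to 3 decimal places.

0.729

Var(M+H) = 2 + 2·0.69 = 3.380.
True-score variance = ρ_M + ρ_H + 2·0.69, so 0.834 = (0.71 + ρ_H + 1.38) / 3.380.
ρ_H = 0.834·3.380 − 0.71 − 1.38 = 0.729.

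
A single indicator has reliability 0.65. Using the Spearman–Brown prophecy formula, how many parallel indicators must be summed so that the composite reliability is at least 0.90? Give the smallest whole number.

k ≥ ρ*(1−ρ₁)/(ρ₁(1−ρ*)) = 0.90·0.35 / (0.65·0.10) = 4.846.
Smallest integer k = 5.

5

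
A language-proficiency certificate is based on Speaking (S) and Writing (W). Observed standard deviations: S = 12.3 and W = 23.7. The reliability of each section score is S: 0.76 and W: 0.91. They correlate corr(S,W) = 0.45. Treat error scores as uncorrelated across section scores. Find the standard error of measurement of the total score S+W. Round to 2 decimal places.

9.32

Var(total) = 712.98 + 262.359 = 975.339.
True-score variance = 626.118 + 262.359 = 888.477, so reliability = 0.9109.
Error variance = 975.339 − 888.477 = 86.8617; SEM = √86.8617 = 9.32.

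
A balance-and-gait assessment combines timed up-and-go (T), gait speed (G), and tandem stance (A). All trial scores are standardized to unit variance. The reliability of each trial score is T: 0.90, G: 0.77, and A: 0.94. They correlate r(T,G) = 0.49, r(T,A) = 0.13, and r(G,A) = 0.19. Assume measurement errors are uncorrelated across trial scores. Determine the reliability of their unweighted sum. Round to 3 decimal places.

Var(T+G+A) = 3 + 2·[0.49 + 0.13 + 0.19] = 3 + 1.62 = 4.62.
With uncorrelated errors the cross-covariances are all true-score covariance, so they carry over unchanged; only the diagonal terms shrink to ρᵢσᵢ².
True-score variance = [0.90 + 0.77 + 0.94] + 1.62 = 2.61 + 1.62 = 4.23.
Reliability = 4.23 / 4.62 = 0.916.

0.916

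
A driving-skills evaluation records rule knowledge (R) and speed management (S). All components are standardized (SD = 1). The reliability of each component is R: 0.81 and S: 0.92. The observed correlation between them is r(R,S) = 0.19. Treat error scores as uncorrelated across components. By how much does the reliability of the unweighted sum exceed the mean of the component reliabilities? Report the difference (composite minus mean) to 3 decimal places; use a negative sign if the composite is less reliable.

Var(sum) = 2 + 0.38 = 2.38; true-score variance = 1.73 + 0.38 = 2.11; composite reliability = 0.8866.
Mean component reliability = 0.8650.
Difference = 0.8866 − 0.8650 = 0.022.

0.022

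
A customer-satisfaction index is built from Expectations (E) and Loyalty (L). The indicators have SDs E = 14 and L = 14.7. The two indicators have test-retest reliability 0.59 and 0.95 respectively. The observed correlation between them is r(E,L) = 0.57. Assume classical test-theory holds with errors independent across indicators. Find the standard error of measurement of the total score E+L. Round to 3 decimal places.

9.548

Var(total) = 412.09 + 234.612 = 646.702.
True-score variance = 320.925 + 234.612 = 555.537, so reliability = 0.8590.
Error variance = 646.702 − 555.537 = 91.1645; SEM = √91.1645 = 9.548.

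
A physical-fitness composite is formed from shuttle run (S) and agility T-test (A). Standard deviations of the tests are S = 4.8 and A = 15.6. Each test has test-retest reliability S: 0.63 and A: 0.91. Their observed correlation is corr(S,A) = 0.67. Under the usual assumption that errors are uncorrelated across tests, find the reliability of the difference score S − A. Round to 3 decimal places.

0.817

Var(S−A) = 4.8² + 15.6² − 2·4.8·15.6·0.67 = 266.4 − 100.339 = 166.061.
Because errors are independent across components, Cov(Tᵢ,Tⱼ) = Cov(Xᵢ,Xⱼ); the off-diagonal part of the true-score variance is the same as above.
True-score variance = [4.8²·0.63 + 15.6²·0.91] − 100.339 = 235.973 − 100.339 = 135.634.
Reliability = 135.634 / 166.061 = 0.817.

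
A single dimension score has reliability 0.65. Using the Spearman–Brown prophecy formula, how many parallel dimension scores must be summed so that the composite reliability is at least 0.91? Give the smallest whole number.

k ≥ ρ*(1−ρ₁)/(ρ₁(1−ρ*)) = 0.91·0.35 / (0.65·0.09) = 5.444.
Smallest integer k = 6.

6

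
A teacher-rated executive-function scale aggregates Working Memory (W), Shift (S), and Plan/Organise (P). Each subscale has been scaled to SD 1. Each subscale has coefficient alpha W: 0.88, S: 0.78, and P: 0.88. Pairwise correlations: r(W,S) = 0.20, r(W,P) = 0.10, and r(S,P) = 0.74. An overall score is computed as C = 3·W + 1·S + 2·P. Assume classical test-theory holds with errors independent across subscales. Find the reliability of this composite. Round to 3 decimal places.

Var(C) = 3² + 1 + 2² + 2·[3·0.20 + 6·0.10 + 2·0.74] = 14 + 5.36 = 19.36.
Under uncorrelated errors the observed covariances equal the true-score covariances, so only the own-variance terms attenuate.
True-score variance = [3²·0.88 + 0.78 + 2²·0.88] + 5.36 = 12.22 + 5.36 = 17.58.
Reliability = 17.58 / 19.36 = 0.908.

0.908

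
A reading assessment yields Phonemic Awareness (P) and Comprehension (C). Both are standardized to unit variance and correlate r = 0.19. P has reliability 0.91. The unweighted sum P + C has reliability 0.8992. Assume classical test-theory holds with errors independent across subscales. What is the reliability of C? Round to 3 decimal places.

Var(P+C) = 2 + 2·0.19 = 2.380.
True-score variance = ρ_P + ρ_C + 2·0.19, so 0.8992 = (0.91 + ρ_C + 0.38) / 2.380.
ρ_C = 0.8992·2.380 − 0.91 − 0.38 = 0.850.

0.850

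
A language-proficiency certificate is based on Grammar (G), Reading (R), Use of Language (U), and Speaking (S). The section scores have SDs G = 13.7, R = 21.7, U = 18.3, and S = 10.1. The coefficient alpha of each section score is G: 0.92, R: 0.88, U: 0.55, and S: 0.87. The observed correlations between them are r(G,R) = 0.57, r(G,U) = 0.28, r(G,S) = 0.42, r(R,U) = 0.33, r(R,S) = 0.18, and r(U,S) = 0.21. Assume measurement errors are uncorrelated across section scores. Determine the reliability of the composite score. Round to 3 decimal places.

Var(G+R+U+S) = 13.7² + 21.7² + 18.3² + 10.1² + 2·[13.7·21.7·0.57 + 13.7·18.3·0.28 + 13.7·10.1·0.42 + 21.7·18.3·0.33 + 21.7·10.1·0.18 + 18.3·10.1·0.21] = 1095.48 + 1014.16 = 2109.64.
Under uncorrelated errors the observed covariances equal the true-score covariances, so only the own-variance terms attenuate.
True-score variance = [13.7²·0.92 + 21.7²·0.88 + 18.3²·0.55 + 10.1²·0.87] + 1014.16 = 859.996 + 1014.16 = 1874.16.
Reliability = 1874.16 / 2109.64 = 0.888.

0.888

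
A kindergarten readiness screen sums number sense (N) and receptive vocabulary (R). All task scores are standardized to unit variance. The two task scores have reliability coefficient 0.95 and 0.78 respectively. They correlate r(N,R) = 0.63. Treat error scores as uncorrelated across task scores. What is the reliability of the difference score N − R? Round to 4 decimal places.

Var(N−R) = 1 + 1 − 2·0.63 = 2 − 1.26 = 0.74.
Under uncorrelated errors the observed covariances equal the true-score covariances, so only the own-variance terms attenuate.
True-score variance = [0.95 + 0.78] − 1.26 = 1.73 − 1.26 = 0.47.
Reliability = 0.47 / 0.74 = 0.6351.

0.6351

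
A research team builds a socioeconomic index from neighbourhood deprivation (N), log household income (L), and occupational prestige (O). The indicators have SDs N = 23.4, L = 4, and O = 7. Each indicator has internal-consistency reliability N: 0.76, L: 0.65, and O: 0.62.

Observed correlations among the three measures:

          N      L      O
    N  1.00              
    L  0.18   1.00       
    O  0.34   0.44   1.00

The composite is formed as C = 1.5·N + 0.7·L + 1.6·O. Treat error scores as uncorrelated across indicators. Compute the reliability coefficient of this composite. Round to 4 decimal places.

0.7959

Var(C) = 1.5²·23.4² + 0.7²·4² + 1.6²·7² + 2·[1.05·23.4·4·0.18 + 2.4·23.4·7·0.34 + 1.12·4·7·0.44] = 1365.29 + 330.299 = 1695.59.
With uncorrelated errors the cross-covariances are all true-score covariance, so they carry over unchanged; only the diagonal terms shrink to ρᵢσᵢ².
True-score variance = [1.5²·23.4²·0.76 + 0.7²·4²·0.65 + 1.6²·7²·0.62] + 330.299 = 1019.2 + 330.299 = 1349.5.
Reliability = 1349.5 / 1695.59 = 0.7959.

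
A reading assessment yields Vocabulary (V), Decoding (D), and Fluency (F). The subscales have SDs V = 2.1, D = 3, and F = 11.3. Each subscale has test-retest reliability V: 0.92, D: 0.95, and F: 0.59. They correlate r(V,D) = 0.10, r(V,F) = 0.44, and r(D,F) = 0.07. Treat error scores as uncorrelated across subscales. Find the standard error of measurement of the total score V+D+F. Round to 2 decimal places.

7.29

Var(total) = 141.1 + 26.8884 = 167.988.
True-score variance = 87.9443 + 26.8884 = 114.833, so reliability = 0.6836.
Error variance = 167.988 − 114.833 = 53.1557; SEM = √53.1557 = 7.29.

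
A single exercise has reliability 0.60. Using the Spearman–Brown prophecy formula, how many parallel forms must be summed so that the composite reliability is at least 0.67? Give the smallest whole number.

2

k ≥ ρ*(1−ρ₁)/(ρ₁(1−ρ*)) = 0.67·0.40 / (0.60·0.33) = 1.354.
Smallest integer k = 2.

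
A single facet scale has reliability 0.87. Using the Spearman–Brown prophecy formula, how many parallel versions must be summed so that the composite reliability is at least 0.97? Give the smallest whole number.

5

k ≥ ρ*(1−ρ₁)/(ρ₁(1−ρ*)) = 0.97·0.13 / (0.87·0.03) = 4.831.
Smallest integer k = 5.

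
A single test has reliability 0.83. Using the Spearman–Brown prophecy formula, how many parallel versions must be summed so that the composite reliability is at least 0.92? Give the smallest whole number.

k ≥ ρ*(1−ρ₁)/(ρ₁(1−ρ*)) = 0.92·0.17 / (0.83·0.08) = 2.355.
Smallest integer k = 3.

3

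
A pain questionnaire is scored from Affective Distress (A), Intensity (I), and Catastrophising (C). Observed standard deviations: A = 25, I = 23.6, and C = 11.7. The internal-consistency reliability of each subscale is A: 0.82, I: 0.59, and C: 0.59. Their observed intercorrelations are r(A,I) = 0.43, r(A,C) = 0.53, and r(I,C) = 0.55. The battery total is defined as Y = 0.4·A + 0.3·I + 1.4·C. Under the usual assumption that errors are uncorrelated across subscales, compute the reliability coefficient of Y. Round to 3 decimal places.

Var(Y) = 0.4²·25² + 0.3²·23.6² + 1.4²·11.7² + 2·[0.12·25·23.6·0.43 + 0.56·25·11.7·0.53 + 0.42·23.6·11.7·0.55] = 418.431 + 362.083 = 780.514.
With uncorrelated errors the cross-covariances are all true-score covariance, so they carry over unchanged; only the diagonal terms shrink to ρᵢσᵢ².
True-score variance = [0.4²·25²·0.82 + 0.3²·23.6²·0.59 + 1.4²·11.7²·0.59] + 362.083 = 269.874 + 362.083 = 631.958.
Reliability = 631.958 / 780.514 = 0.810.

0.810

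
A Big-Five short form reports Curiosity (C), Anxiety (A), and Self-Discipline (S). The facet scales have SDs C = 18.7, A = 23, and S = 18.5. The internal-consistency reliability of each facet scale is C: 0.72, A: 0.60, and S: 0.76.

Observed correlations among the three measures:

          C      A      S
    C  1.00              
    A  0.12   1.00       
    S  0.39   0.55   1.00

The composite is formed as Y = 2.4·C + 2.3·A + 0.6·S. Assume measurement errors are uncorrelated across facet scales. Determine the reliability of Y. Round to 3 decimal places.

0.738

Var(Y) = 2.4²·18.7² + 2.3²·23² + 0.6²·18.5² + 2·[5.52·18.7·23·0.12 + 1.44·18.7·18.5·0.39 + 1.38·23·18.5·0.55] = 4935.83 + 1604.28 = 6540.11.
Because errors are independent across components, Cov(Tᵢ,Tⱼ) = Cov(Xᵢ,Xⱼ); the off-diagonal part of the true-score variance is the same as above.
True-score variance = [2.4²·18.7²·0.72 + 2.3²·23²·0.60 + 0.6²·18.5²·0.76] + 1604.28 = 3222.92 + 1604.28 = 4827.2.
Reliability = 4827.2 / 6540.11 = 0.738.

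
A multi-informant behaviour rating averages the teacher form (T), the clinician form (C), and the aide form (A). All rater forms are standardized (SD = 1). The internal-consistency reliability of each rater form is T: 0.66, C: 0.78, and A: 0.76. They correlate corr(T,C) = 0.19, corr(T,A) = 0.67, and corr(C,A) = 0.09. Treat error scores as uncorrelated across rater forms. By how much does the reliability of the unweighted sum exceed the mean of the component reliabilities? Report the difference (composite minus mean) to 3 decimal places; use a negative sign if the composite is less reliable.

Var(sum) = 3 + 1.9 = 4.9; true-score variance = 2.2 + 1.9 = 4.1; composite reliability = 0.8367.
Mean component reliability = 0.7333.
Difference = 0.8367 − 0.7333 = 0.103.

0.103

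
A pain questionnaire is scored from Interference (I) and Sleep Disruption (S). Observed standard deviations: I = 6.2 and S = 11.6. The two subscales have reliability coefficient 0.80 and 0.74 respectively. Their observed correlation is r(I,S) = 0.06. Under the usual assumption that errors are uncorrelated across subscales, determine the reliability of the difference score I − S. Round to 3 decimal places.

Var(I−S) = 6.2² + 11.6² − 2·6.2·11.6·0.06 = 173 − 8.6304 = 164.37.
Because errors are independent across components, Cov(Tᵢ,Tⱼ) = Cov(Xᵢ,Xⱼ); the off-diagonal part of the true-score variance is the same as above.
True-score variance = [6.2²·0.80 + 11.6²·0.74] − 8.6304 = 130.326 − 8.6304 = 121.696.
Reliability = 121.696 / 164.37 = 0.740.

0.740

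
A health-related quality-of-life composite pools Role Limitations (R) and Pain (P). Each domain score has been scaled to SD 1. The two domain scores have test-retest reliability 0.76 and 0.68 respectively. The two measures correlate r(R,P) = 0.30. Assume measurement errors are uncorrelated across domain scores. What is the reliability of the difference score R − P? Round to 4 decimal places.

0.6000

Var(R−P) = 1 + 1 − 2·0.30 = 2 − 0.6 = 1.4.
Under uncorrelated errors the observed covariances equal the true-score covariances, so only the own-variance terms attenuate.
True-score variance = [0.76 + 0.68] − 0.6 = 1.44 − 0.6 = 0.84.
Reliability = 0.84 / 1.4 = 0.6000.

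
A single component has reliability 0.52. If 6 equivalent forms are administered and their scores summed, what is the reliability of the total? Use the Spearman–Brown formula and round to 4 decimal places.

ρ_k = kρ / (1 + (k−1)ρ) = 6·0.52 / (1 + 5·0.52) = 3.120 / 3.600 = 0.8667.

0.8667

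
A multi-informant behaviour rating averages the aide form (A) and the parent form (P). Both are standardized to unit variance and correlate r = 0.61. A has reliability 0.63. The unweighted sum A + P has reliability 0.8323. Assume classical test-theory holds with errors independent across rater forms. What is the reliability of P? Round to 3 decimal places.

0.830

Var(A+P) = 2 + 2·0.61 = 3.220.
True-score variance = ρ_A + ρ_P + 2·0.61, so 0.8323 = (0.63 + ρ_P + 1.22) / 3.220.
ρ_P = 0.8323·3.220 − 0.63 − 1.22 = 0.830.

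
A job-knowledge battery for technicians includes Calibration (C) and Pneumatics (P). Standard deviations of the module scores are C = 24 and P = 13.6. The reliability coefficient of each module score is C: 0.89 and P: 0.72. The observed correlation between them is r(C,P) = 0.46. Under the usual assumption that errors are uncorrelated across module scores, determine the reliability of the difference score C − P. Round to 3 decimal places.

Var(C−P) = 24² + 13.6² − 2·24·13.6·0.46 = 760.96 − 300.288 = 460.672.
With uncorrelated errors the cross-covariances are all true-score covariance, so they carry over unchanged; only the diagonal terms shrink to ρᵢσᵢ².
True-score variance = [24²·0.89 + 13.6²·0.72] − 300.288 = 645.811 − 300.288 = 345.523.
Reliability = 345.523 / 460.672 = 0.750.

0.750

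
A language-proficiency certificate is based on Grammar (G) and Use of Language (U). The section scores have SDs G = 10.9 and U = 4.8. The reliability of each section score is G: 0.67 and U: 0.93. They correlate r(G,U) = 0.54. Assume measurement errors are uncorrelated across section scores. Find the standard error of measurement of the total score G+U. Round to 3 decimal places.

Var(total) = 141.85 + 56.5056 = 198.356.
True-score variance = 101.03 + 56.5056 = 157.536, so reliability = 0.7942.
Error variance = 198.356 − 157.536 = 40.8201; SEM = √40.8201 = 6.389.

6.389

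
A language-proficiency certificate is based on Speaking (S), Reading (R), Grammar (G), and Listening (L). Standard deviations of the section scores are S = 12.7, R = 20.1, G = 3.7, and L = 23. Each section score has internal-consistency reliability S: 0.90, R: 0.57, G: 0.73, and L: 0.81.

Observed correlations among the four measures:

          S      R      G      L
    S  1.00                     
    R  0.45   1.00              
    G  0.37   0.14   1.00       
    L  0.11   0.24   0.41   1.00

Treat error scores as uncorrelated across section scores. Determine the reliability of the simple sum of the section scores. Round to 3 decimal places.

0.832

Var(S+R+G+L) = 12.7² + 20.1² + 3.7² + 23² + 2·[12.7·20.1·0.45 + 12.7·3.7·0.37 + 12.7·23·0.11 + 20.1·3.7·0.14 + 20.1·23·0.24 + 3.7·23·0.41] = 1107.99 + 641.287 = 1749.28.
Under uncorrelated errors the observed covariances equal the true-score covariances, so only the own-variance terms attenuate.
True-score variance = [12.7²·0.90 + 20.1²·0.57 + 3.7²·0.73 + 23²·0.81] + 641.287 = 813.93 + 641.287 = 1455.22.
Reliability = 1455.22 / 1749.28 = 0.832.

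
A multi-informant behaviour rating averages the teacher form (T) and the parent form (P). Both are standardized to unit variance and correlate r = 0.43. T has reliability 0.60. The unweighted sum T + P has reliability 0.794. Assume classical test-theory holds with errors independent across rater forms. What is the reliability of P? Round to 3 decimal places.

Var(T+P) = 2 + 2·0.43 = 2.860.
True-score variance = ρ_T + ρ_P + 2·0.43, so 0.794 = (0.60 + ρ_P + 0.86) / 2.860.
ρ_P = 0.794·2.860 − 0.60 − 0.86 = 0.811.

0.811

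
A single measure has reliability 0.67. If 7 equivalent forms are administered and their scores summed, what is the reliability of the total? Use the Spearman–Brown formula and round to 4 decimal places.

0.9343

ρ_k = kρ / (1 + (k−1)ρ) = 7·0.67 / (1 + 6·0.67) = 4.690 / 5.020 = 0.9343.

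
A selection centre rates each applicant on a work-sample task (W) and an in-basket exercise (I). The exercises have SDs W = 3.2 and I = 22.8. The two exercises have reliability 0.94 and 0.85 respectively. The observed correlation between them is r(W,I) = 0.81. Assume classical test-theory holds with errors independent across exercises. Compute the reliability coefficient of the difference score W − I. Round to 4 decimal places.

Var(W−I) = 3.2² + 22.8² − 2·3.2·22.8·0.81 = 530.08 − 118.195 = 411.885.
With uncorrelated errors the cross-covariances are all true-score covariance, so they carry over unchanged; only the diagonal terms shrink to ρᵢσᵢ².
True-score variance = [3.2²·0.94 + 22.8²·0.85] − 118.195 = 451.49 − 118.195 = 333.294.
Reliability = 333.294 / 411.885 = 0.8092.

0.8092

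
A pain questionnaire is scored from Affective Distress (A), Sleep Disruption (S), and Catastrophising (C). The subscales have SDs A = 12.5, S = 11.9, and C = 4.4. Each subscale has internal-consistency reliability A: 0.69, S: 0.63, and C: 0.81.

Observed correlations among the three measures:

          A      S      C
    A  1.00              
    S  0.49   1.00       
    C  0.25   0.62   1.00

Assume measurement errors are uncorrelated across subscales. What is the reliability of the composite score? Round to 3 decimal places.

0.812

Var(A+S+C) = 12.5² + 11.9² + 4.4² + 2·[12.5·11.9·0.49 + 12.5·4.4·0.25 + 11.9·4.4·0.62] = 317.22 + 238.201 = 555.421.
Under uncorrelated errors the observed covariances equal the true-score covariances, so only the own-variance terms attenuate.
True-score variance = [12.5²·0.69 + 11.9²·0.63 + 4.4²·0.81] + 238.201 = 212.708 + 238.201 = 450.91.
Reliability = 450.91 / 555.421 = 0.812.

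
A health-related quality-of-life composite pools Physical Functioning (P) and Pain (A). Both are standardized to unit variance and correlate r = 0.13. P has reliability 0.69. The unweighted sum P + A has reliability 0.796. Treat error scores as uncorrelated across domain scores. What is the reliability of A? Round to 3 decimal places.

Var(P+A) = 2 + 2·0.13 = 2.260.
True-score variance = ρ_P + ρ_A + 2·0.13, so 0.796 = (0.69 + ρ_A + 0.26) / 2.260.
ρ_A = 0.796·2.260 − 0.69 − 0.26 = 0.849.

0.849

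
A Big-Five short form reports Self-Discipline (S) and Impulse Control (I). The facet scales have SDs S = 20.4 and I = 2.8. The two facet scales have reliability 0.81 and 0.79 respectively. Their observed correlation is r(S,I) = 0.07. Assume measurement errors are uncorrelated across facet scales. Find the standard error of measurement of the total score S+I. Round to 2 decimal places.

8.98

Var(total) = 424 + 7.9968 = 431.997.
True-score variance = 343.283 + 7.9968 = 351.28, so reliability = 0.8132.
Error variance = 431.997 − 351.28 = 80.7168; SEM = √80.7168 = 8.98.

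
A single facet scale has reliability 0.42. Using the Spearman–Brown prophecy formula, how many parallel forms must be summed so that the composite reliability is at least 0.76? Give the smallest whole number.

k ≥ ρ*(1−ρ₁)/(ρ₁(1−ρ*)) = 0.76·0.58 / (0.42·0.24) = 4.373.
Smallest integer k = 5.

5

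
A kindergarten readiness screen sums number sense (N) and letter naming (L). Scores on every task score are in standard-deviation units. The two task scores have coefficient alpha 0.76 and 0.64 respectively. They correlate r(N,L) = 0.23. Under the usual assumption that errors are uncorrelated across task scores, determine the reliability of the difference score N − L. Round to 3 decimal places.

Var(N−L) = 1 + 1 − 2·0.23 = 2 − 0.46 = 1.54.
Because errors are independent across components, Cov(Tᵢ,Tⱼ) = Cov(Xᵢ,Xⱼ); the off-diagonal part of the true-score variance is the same as above.
True-score variance = [0.76 + 0.64] − 0.46 = 1.4 − 0.46 = 0.94.
Reliability = 0.94 / 1.54 = 0.610.

0.610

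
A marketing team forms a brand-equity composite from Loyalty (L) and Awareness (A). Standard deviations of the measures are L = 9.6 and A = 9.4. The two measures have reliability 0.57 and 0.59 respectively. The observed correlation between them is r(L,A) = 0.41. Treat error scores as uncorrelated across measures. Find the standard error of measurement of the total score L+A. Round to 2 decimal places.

8.71

Var(total) = 180.52 + 73.9968 = 254.517.
True-score variance = 104.664 + 73.9968 = 178.66, so reliability = 0.7020.
Error variance = 254.517 − 178.66 = 75.8564; SEM = √75.8564 = 8.71.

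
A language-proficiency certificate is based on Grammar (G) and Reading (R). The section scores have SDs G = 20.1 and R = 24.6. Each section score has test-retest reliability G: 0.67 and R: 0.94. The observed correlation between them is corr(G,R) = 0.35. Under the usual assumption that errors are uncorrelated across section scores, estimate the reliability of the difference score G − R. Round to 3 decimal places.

0.744

Var(G−R) = 20.1² + 24.6² − 2·20.1·24.6·0.35 = 1009.17 − 346.122 = 663.048.
Under uncorrelated errors the observed covariances equal the true-score covariances, so only the own-variance terms attenuate.
True-score variance = [20.1²·0.67 + 24.6²·0.94] − 346.122 = 839.537 − 346.122 = 493.415.
Reliability = 493.415 / 663.048 = 0.744.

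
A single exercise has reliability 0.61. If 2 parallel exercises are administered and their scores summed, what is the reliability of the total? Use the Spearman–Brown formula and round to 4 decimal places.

0.7578

ρ_k = kρ / (1 + (k−1)ρ) = 2·0.61 / (1 + 1·0.61) = 1.220 / 1.610 = 0.7578.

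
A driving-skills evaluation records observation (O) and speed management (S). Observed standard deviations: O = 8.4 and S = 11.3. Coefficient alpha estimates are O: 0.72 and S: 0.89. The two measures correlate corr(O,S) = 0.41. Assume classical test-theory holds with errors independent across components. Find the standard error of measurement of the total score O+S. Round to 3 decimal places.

Var(total) = 198.25 + 77.8344 = 276.084.
True-score variance = 164.447 + 77.8344 = 242.282, so reliability = 0.8776.
Error variance = 276.084 − 242.282 = 33.8027; SEM = √33.8027 = 5.814.

5.814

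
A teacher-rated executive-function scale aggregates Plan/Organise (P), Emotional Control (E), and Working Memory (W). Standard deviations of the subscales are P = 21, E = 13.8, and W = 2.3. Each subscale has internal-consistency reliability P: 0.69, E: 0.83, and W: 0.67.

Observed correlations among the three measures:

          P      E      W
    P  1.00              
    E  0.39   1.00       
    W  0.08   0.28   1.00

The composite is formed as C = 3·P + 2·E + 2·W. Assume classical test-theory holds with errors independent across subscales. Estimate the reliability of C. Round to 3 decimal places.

Var(C) = 3²·21² + 2²·13.8² + 2²·2.3² + 2·[6·21·13.8·0.39 + 6·21·2.3·0.08 + 4·13.8·2.3·0.28] = 4751.92 + 1473.73 = 6225.65.
Because errors are independent across components, Cov(Tᵢ,Tⱼ) = Cov(Xᵢ,Xⱼ); the off-diagonal part of the true-score variance is the same as above.
True-score variance = [3²·21²·0.69 + 2²·13.8²·0.83 + 2²·2.3²·0.67] + 1473.73 = 3385.05 + 1473.73 = 4858.78.
Reliability = 4858.78 / 6225.65 = 0.780.

0.780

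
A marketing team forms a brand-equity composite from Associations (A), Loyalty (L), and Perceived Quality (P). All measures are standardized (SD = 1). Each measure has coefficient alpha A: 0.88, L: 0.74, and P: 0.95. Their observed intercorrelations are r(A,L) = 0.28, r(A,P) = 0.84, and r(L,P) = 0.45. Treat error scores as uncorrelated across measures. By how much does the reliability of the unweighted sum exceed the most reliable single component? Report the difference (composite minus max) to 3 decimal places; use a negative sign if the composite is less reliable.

Var(sum) = 3 + 3.14 = 6.14; true-score variance = 2.57 + 3.14 = 5.71; composite reliability = 0.9300.
Max component reliability = 0.9500.
Difference = 0.9300 − 0.9500 = -0.020.

-0.020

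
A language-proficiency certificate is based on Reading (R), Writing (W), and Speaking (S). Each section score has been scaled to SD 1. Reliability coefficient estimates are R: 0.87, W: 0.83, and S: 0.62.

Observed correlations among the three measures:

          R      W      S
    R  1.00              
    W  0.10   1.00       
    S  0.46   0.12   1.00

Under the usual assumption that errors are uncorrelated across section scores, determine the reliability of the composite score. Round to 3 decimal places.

Var(R+W+S) = 3 + 2·[0.10 + 0.46 + 0.12] = 3 + 1.36 = 4.36.
Under uncorrelated errors the observed covariances equal the true-score covariances, so only the own-variance terms attenuate.
True-score variance = [0.87 + 0.83 + 0.62] + 1.36 = 2.32 + 1.36 = 3.68.
Reliability = 3.68 / 4.36 = 0.844.

0.844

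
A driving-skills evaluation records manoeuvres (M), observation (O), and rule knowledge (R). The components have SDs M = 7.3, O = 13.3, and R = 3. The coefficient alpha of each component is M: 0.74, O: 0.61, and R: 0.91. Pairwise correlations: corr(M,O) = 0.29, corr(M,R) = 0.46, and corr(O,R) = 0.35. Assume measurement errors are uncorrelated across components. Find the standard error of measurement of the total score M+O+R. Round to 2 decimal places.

Var(total) = 239.18 + 104.39 = 343.57.
True-score variance = 155.528 + 104.39 = 259.918, so reliability = 0.7565.
Error variance = 343.57 − 259.918 = 83.6525; SEM = √83.6525 = 9.15.

9.15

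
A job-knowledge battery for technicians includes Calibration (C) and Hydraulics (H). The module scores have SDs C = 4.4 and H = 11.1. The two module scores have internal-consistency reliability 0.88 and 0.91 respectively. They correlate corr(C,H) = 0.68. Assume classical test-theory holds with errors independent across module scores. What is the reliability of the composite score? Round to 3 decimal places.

0.936

Var(C+H) = 4.4² + 11.1² + 2·[4.4·11.1·0.68] = 142.57 + 66.4224 = 208.992.
Under uncorrelated errors the observed covariances equal the true-score covariances, so only the own-variance terms attenuate.
True-score variance = [4.4²·0.88 + 11.1²·0.91] + 66.4224 = 129.158 + 66.4224 = 195.58.
Reliability = 195.58 / 208.992 = 0.936.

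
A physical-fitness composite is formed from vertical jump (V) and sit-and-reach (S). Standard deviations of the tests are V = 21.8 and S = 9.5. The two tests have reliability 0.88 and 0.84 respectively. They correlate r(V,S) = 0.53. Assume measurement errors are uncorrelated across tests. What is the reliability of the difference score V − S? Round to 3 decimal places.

0.793

Var(V−S) = 21.8² + 9.5² − 2·21.8·9.5·0.53 = 565.49 − 219.526 = 345.964.
Under uncorrelated errors the observed covariances equal the true-score covariances, so only the own-variance terms attenuate.
True-score variance = [21.8²·0.88 + 9.5²·0.84] − 219.526 = 494.021 − 219.526 = 274.495.
Reliability = 274.495 / 345.964 = 0.793.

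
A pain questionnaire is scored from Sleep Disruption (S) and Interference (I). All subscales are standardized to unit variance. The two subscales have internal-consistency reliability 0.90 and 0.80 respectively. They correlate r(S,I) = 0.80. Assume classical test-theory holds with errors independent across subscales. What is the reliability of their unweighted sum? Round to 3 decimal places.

0.917

Var(S+I) = 2 + 2·[0.80] = 2 + 1.6 = 3.6.
Because errors are independent across components, Cov(Tᵢ,Tⱼ) = Cov(Xᵢ,Xⱼ); the off-diagonal part of the true-score variance is the same as above.
True-score variance = [0.90 + 0.80] + 1.6 = 1.7 + 1.6 = 3.3.
Reliability = 3.3 / 3.6 = 0.917.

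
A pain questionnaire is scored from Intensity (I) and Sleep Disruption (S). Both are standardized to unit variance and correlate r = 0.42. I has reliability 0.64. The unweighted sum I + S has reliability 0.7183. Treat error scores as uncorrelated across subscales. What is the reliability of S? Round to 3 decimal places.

Var(I+S) = 2 + 2·0.42 = 2.840.
True-score variance = ρ_I + ρ_S + 2·0.42, so 0.7183 = (0.64 + ρ_S + 0.84) / 2.840.
ρ_S = 0.7183·2.840 − 0.64 − 0.84 = 0.560.

0.560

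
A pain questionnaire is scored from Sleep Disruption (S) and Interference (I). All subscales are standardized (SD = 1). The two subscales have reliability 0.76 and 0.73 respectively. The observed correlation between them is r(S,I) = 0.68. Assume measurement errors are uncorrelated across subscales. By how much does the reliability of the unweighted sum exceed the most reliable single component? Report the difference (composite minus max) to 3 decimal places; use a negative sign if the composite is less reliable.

0.088

Var(sum) = 2 + 1.36 = 3.36; true-score variance = 1.49 + 1.36 = 2.85; composite reliability = 0.8482.
Max component reliability = 0.7600.
Difference = 0.8482 − 0.7600 = 0.088.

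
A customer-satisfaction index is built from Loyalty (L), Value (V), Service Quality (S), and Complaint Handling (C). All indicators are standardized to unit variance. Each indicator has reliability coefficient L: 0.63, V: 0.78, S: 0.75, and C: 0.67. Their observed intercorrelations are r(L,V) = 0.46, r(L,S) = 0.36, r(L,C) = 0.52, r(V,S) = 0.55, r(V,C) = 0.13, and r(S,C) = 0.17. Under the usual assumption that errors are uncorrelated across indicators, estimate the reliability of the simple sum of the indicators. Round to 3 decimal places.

0.860

Var(L+V+S+C) = 4 + 2·[0.46 + 0.36 + 0.52 + 0.55 + 0.13 + 0.17] = 4 + 4.38 = 8.38.
With uncorrelated errors the cross-covariances are all true-score covariance, so they carry over unchanged; only the diagonal terms shrink to ρᵢσᵢ².
True-score variance = [0.63 + 0.78 + 0.75 + 0.67] + 4.38 = 2.83 + 4.38 = 7.21.
Reliability = 7.21 / 8.38 = 0.860.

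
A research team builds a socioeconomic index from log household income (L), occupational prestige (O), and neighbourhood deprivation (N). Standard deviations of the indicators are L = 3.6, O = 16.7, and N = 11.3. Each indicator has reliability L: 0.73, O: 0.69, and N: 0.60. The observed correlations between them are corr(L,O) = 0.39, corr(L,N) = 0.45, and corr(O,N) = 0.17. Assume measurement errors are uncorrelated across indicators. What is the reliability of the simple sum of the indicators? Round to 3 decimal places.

Var(L+O+N) = 3.6² + 16.7² + 11.3² + 2·[3.6·16.7·0.39 + 3.6·11.3·0.45 + 16.7·11.3·0.17] = 419.54 + 147.667 = 567.207.
Under uncorrelated errors the observed covariances equal the true-score covariances, so only the own-variance terms attenuate.
True-score variance = [3.6²·0.73 + 16.7²·0.69 + 11.3²·0.60] + 147.667 = 278.509 + 147.667 = 426.176.
Reliability = 426.176 / 567.207 = 0.751.

0.751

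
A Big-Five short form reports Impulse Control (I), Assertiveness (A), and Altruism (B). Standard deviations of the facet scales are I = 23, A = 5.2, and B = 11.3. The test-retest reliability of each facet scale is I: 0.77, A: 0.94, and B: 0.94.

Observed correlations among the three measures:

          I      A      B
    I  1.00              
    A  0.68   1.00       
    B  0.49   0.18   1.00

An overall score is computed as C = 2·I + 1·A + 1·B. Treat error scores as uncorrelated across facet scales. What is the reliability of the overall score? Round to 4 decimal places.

0.8414

Var(C) = 2²·23² + 5.2² + 11.3² + 2·[2·23·5.2·0.68 + 2·23·11.3·0.49 + 5.2·11.3·0.18] = 2270.73 + 855.87 = 3126.6.
Under uncorrelated errors the observed covariances equal the true-score covariances, so only the own-variance terms attenuate.
True-score variance = [2²·23²·0.77 + 5.2²·0.94 + 11.3²·0.94] + 855.87 = 1774.77 + 855.87 = 2630.64.
Reliability = 2630.64 / 3126.6 = 0.8414.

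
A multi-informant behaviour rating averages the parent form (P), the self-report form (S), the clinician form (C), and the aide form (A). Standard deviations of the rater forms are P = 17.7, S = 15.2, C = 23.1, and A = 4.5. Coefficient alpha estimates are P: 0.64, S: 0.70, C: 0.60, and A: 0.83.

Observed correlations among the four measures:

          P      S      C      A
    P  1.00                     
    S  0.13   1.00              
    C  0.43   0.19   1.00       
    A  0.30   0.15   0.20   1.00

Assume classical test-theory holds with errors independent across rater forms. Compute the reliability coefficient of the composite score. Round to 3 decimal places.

0.774

Var(P+S+C+A) = 17.7² + 15.2² + 23.1² + 4.5² + 2·[17.7·15.2·0.13 + 17.7·23.1·0.43 + 17.7·4.5·0.30 + 15.2·23.1·0.19 + 15.2·4.5·0.15 + 23.1·4.5·0.20] = 1098.19 + 664.894 = 1763.08.
With uncorrelated errors the cross-covariances are all true-score covariance, so they carry over unchanged; only the diagonal terms shrink to ρᵢσᵢ².
True-score variance = [17.7²·0.64 + 15.2²·0.70 + 23.1²·0.60 + 4.5²·0.83] + 664.894 = 699.207 + 664.894 = 1364.1.
Reliability = 1364.1 / 1763.08 = 0.774.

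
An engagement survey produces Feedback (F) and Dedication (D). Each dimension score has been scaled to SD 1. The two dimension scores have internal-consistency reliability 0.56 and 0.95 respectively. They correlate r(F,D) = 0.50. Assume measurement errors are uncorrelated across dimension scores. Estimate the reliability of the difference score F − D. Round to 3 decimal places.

Var(F−D) = 1 + 1 − 2·0.50 = 2 − 1 = 1.
Under uncorrelated errors the observed covariances equal the true-score covariances, so only the own-variance terms attenuate.
True-score variance = [0.56 + 0.95] − 1 = 1.51 − 1 = 0.51.
Reliability = 0.51 / 1 = 0.510.

0.510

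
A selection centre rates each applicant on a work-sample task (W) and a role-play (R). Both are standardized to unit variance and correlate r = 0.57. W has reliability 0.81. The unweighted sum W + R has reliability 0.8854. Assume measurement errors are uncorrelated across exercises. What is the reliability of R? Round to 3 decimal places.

0.830

Var(W+R) = 2 + 2·0.57 = 3.140.
True-score variance = ρ_W + ρ_R + 2·0.57, so 0.8854 = (0.81 + ρ_R + 1.14) / 3.140.
ρ_R = 0.8854·3.140 − 0.81 − 1.14 = 0.830.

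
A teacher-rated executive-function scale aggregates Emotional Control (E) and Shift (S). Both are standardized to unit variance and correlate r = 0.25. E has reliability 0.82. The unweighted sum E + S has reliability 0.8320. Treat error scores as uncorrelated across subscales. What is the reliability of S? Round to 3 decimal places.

0.760

Var(E+S) = 2 + 2·0.25 = 2.500.
True-score variance = ρ_E + ρ_S + 2·0.25, so 0.8320 = (0.82 + ρ_S + 0.50) / 2.500.
ρ_S = 0.8320·2.500 − 0.82 − 0.50 = 0.760.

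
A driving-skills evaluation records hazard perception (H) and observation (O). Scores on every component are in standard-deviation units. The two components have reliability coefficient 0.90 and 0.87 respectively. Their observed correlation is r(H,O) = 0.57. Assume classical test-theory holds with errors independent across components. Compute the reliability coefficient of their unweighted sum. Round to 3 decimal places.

Var(H+O) = 2 + 2·[0.57] = 2 + 1.14 = 3.14.
Because errors are independent across components, Cov(Tᵢ,Tⱼ) = Cov(Xᵢ,Xⱼ); the off-diagonal part of the true-score variance is the same as above.
True-score variance = [0.90 + 0.87] + 1.14 = 1.77 + 1.14 = 2.91.
Reliability = 2.91 / 3.14 = 0.927.

0.927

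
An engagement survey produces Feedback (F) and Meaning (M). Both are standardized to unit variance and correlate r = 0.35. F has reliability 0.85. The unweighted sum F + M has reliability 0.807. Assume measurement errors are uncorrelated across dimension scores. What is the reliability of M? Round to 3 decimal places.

0.629

Var(F+M) = 2 + 2·0.35 = 2.700.
True-score variance = ρ_F + ρ_M + 2·0.35, so 0.807 = (0.85 + ρ_M + 0.70) / 2.700.
ρ_M = 0.807·2.700 − 0.85 − 0.70 = 0.629.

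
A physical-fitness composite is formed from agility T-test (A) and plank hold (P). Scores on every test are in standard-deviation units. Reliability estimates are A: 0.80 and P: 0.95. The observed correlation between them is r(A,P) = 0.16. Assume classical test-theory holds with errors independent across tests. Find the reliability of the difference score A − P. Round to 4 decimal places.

Var(A−P) = 1 + 1 − 2·0.16 = 2 − 0.32 = 1.68.
Under uncorrelated errors the observed covariances equal the true-score covariances, so only the own-variance terms attenuate.
True-score variance = [0.80 + 0.95] − 0.32 = 1.75 − 0.32 = 1.43.
Reliability = 1.43 / 1.68 = 0.8512.

0.8512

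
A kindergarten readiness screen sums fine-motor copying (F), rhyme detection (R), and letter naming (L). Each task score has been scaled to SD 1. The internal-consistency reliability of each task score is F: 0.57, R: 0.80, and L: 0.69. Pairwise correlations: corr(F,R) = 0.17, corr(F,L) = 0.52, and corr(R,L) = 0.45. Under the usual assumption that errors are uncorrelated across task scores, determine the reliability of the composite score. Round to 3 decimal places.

0.822

Var(F+R+L) = 3 + 2·[0.17 + 0.52 + 0.45] = 3 + 2.28 = 5.28.
Under uncorrelated errors the observed covariances equal the true-score covariances, so only the own-variance terms attenuate.
True-score variance = [0.57 + 0.80 + 0.69] + 2.28 = 2.06 + 2.28 = 4.34.
Reliability = 4.34 / 5.28 = 0.822.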